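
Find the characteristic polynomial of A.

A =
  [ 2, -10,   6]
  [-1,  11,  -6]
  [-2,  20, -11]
x^3 - 2*x^2 + x

Expanding det(x·I − A) (e.g. by cofactor expansion or by noting that A is similar to its Jordan form J, which has the same characteristic polynomial as A) gives
  χ_A(x) = x^3 - 2*x^2 + x
which factors as x*(x - 1)^2. The eigenvalues (with algebraic multiplicities) are λ = 0 with multiplicity 1, λ = 1 with multiplicity 2.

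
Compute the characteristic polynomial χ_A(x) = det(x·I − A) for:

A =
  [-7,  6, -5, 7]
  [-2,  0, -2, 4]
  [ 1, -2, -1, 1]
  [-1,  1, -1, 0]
x^4 + 8*x^3 + 24*x^2 + 32*x + 16

Expanding det(x·I − A) (e.g. by cofactor expansion or by noting that A is similar to its Jordan form J, which has the same characteristic polynomial as A) gives
  χ_A(x) = x^4 + 8*x^3 + 24*x^2 + 32*x + 16
which factors as (x + 2)^4. The eigenvalues (with algebraic multiplicities) are λ = -2 with multiplicity 4.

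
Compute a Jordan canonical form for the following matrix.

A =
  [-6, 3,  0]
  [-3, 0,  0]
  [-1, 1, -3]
J_2(-3) ⊕ J_1(-3)

The characteristic polynomial is
  det(x·I − A) = x^3 + 9*x^2 + 27*x + 27 = (x + 3)^3

Eigenvalues and multiplicities (the geometric multiplicity of λ is n − rank(A − λI), which equals the number of Jordan blocks for λ):
  λ = -3: algebraic multiplicity = 3, geometric multiplicity = 2

Determining the block sizes for each eigenvalue:
  λ = -3: 2 blocks summing to 3 forces exactly one block of size 2 and the rest size 1 → block sizes [2, 1]

Assembling the blocks gives a Jordan form
J =
  [-3,  1,  0]
  [ 0, -3,  0]
  [ 0,  0, -3]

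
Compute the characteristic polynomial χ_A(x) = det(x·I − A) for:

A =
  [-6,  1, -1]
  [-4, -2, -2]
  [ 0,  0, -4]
x^3 + 12*x^2 + 48*x + 64

Expanding det(x·I − A) (e.g. by cofactor expansion or by noting that A is similar to its Jordan form J, which has the same characteristic polynomial as A) gives
  χ_A(x) = x^3 + 12*x^2 + 48*x + 64
which factors as (x + 4)^3. The eigenvalues (with algebraic multiplicities) are λ = -4 with multiplicity 3.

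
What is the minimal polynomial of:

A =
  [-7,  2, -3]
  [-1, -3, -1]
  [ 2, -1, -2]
x^3 + 12*x^2 + 48*x + 64

The characteristic polynomial is χ_A(x) = (x + 4)^3, so the eigenvalues are known. The minimal polynomial is
  m_A(x) = Π_λ (x − λ)^{k_λ}
where k_λ is the size of the *largest* Jordan block for λ (equivalently, the smallest k with (A − λI)^k v = 0 for every generalised eigenvector v of λ).

  λ = -4: largest Jordan block has size 3, contributing (x + 4)^3

So m_A(x) = (x + 4)^3 = x^3 + 12*x^2 + 48*x + 64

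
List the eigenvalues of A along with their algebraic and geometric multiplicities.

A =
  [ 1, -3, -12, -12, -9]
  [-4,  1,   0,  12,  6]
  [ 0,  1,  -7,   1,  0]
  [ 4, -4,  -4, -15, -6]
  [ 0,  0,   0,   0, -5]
λ = -5: alg = 5, geom = 3

Step 1 — factor the characteristic polynomial to read off the algebraic multiplicities:
  χ_A(x) = (x + 5)^5

Step 2 — compute geometric multiplicities via the rank-nullity identity g(λ) = n − rank(A − λI):
  rank(A − (-5)·I) = 2, so dim ker(A − (-5)·I) = n − 2 = 3

Summary:
  λ = -5: algebraic multiplicity = 5, geometric multiplicity = 3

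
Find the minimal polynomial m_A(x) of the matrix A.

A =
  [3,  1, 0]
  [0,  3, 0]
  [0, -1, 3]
x^2 - 6*x + 9

The characteristic polynomial is χ_A(x) = (x - 3)^3, so the eigenvalues are known. The minimal polynomial is
  m_A(x) = Π_λ (x − λ)^{k_λ}
where k_λ is the size of the *largest* Jordan block for λ (equivalently, the smallest k with (A − λI)^k v = 0 for every generalised eigenvector v of λ).

  λ = 3: largest Jordan block has size 2, contributing (x − 3)^2

So m_A(x) = (x - 3)^2 = x^2 - 6*x + 9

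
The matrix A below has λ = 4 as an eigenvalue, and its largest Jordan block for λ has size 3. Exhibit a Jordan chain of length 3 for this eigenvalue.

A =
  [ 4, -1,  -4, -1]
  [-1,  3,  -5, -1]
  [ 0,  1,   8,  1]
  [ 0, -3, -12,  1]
A Jordan chain for λ = 4 of length 3:
v_1 = (1, 1, -1, 3)ᵀ
v_2 = (0, -1, 0, 0)ᵀ
v_3 = (1, 0, 0, 0)ᵀ

Let N = A − (4)·I. We want v_3 with N^3 v_3 = 0 but N^2 v_3 ≠ 0; then v_{j-1} := N · v_j for j = 3, …, 2.

Pick v_3 = (1, 0, 0, 0)ᵀ.
Then v_2 = N · v_3 = (0, -1, 0, 0)ᵀ.
Then v_1 = N · v_2 = (1, 1, -1, 3)ᵀ.

Sanity check: (A − (4)·I) v_1 = (0, 0, 0, 0)ᵀ = 0. ✓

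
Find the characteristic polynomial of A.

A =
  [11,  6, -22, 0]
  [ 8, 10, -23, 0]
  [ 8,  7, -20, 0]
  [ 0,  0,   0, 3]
x^4 - 4*x^3 - 18*x^2 + 108*x - 135

Expanding det(x·I − A) (e.g. by cofactor expansion or by noting that A is similar to its Jordan form J, which has the same characteristic polynomial as A) gives
  χ_A(x) = x^4 - 4*x^3 - 18*x^2 + 108*x - 135
which factors as (x - 3)^3*(x + 5). The eigenvalues (with algebraic multiplicities) are λ = -5 with multiplicity 1, λ = 3 with multiplicity 3.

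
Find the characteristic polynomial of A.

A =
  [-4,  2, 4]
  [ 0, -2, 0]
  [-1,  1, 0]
x^3 + 6*x^2 + 12*x + 8

Expanding det(x·I − A) (e.g. by cofactor expansion or by noting that A is similar to its Jordan form J, which has the same characteristic polynomial as A) gives
  χ_A(x) = x^3 + 6*x^2 + 12*x + 8
which factors as (x + 2)^3. The eigenvalues (with algebraic multiplicities) are λ = -2 with multiplicity 3.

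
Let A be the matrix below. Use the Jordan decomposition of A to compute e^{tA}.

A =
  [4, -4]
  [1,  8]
e^{tA} =
  [-2*t*exp(6*t) + exp(6*t), -4*t*exp(6*t)]
  [t*exp(6*t), 2*t*exp(6*t) + exp(6*t)]

Strategy: write A = P · J · P⁻¹ where J is a Jordan canonical form, so e^{tA} = P · e^{tJ} · P⁻¹, and e^{tJ} can be computed block-by-block.

A has Jordan form
J =
  [6, 1]
  [0, 6]
(up to reordering of blocks).

Per-block formulas:
  For a 2×2 Jordan block J_2(6): exp(t · J_2(6)) = e^(6t)·(I + t·N), where N is the 2×2 nilpotent shift.

After assembling e^{tJ} and conjugating by P, we get:

e^{tA} =
  [-2*t*exp(6*t) + exp(6*t), -4*t*exp(6*t)]
  [t*exp(6*t), 2*t*exp(6*t) + exp(6*t)]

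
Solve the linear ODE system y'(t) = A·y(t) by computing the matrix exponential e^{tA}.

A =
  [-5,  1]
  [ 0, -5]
e^{tA} =
  [exp(-5*t), t*exp(-5*t)]
  [0, exp(-5*t)]

Strategy: write A = P · J · P⁻¹ where J is a Jordan canonical form, so e^{tA} = P · e^{tJ} · P⁻¹, and e^{tJ} can be computed block-by-block.

A has Jordan form
J =
  [-5,  1]
  [ 0, -5]
(up to reordering of blocks).

Per-block formulas:
  For a 2×2 Jordan block J_2(-5): exp(t · J_2(-5)) = e^(-5t)·(I + t·N), where N is the 2×2 nilpotent shift.

After assembling e^{tJ} and conjugating by P, we get:

e^{tA} =
  [exp(-5*t), t*exp(-5*t)]
  [0, exp(-5*t)]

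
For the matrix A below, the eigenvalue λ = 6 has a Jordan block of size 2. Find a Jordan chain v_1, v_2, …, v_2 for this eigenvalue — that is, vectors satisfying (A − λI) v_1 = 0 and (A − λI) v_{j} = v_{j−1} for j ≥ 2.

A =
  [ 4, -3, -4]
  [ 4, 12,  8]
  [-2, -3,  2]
A Jordan chain for λ = 6 of length 2:
v_1 = (-2, 4, -2)ᵀ
v_2 = (1, 0, 0)ᵀ

Let N = A − (6)·I. We want v_2 with N^2 v_2 = 0 but N^1 v_2 ≠ 0; then v_{j-1} := N · v_j for j = 2, …, 2.

Pick v_2 = (1, 0, 0)ᵀ.
Then v_1 = N · v_2 = (-2, 4, -2)ᵀ.

Sanity check: (A − (6)·I) v_1 = (0, 0, 0)ᵀ = 0. ✓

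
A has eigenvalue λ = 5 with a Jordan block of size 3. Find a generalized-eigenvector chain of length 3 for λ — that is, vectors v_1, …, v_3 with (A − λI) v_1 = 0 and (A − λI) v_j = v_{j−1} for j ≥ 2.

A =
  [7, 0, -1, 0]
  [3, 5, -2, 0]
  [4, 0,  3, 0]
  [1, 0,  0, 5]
A Jordan chain for λ = 5 of length 3:
v_1 = (0, -2, 0, 2)ᵀ
v_2 = (2, 3, 4, 1)ᵀ
v_3 = (1, 0, 0, 0)ᵀ

Let N = A − (5)·I. We want v_3 with N^3 v_3 = 0 but N^2 v_3 ≠ 0; then v_{j-1} := N · v_j for j = 3, …, 2.

Pick v_3 = (1, 0, 0, 0)ᵀ.
Then v_2 = N · v_3 = (2, 3, 4, 1)ᵀ.
Then v_1 = N · v_2 = (0, -2, 0, 2)ᵀ.

Sanity check: (A − (5)·I) v_1 = (0, 0, 0, 0)ᵀ = 0. ✓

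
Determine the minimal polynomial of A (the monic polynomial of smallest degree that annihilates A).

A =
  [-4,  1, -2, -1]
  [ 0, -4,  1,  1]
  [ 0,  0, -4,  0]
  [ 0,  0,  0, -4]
x^3 + 12*x^2 + 48*x + 64

The characteristic polynomial is χ_A(x) = (x + 4)^4, so the eigenvalues are known. The minimal polynomial is
  m_A(x) = Π_λ (x − λ)^{k_λ}
where k_λ is the size of the *largest* Jordan block for λ (equivalently, the smallest k with (A − λI)^k v = 0 for every generalised eigenvector v of λ).

  λ = -4: largest Jordan block has size 3, contributing (x + 4)^3

So m_A(x) = (x + 4)^3 = x^3 + 12*x^2 + 48*x + 64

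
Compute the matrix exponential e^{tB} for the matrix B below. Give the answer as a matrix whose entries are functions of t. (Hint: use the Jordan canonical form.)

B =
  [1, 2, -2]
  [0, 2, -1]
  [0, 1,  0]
e^{tB} =
  [exp(t), 2*t*exp(t), -2*t*exp(t)]
  [0, t*exp(t) + exp(t), -t*exp(t)]
  [0, t*exp(t), -t*exp(t) + exp(t)]

Strategy: write B = P · J · P⁻¹ where J is a Jordan canonical form, so e^{tB} = P · e^{tJ} · P⁻¹, and e^{tJ} can be computed block-by-block.

B has Jordan form
J =
  [1, 1, 0]
  [0, 1, 0]
  [0, 0, 1]
(up to reordering of blocks).

Per-block formulas:
  For a 1×1 block at λ = 1: exp(t · [1]) = [e^(1t)].
  For a 2×2 Jordan block J_2(1): exp(t · J_2(1)) = e^(1t)·(I + t·N), where N is the 2×2 nilpotent shift.

After assembling e^{tJ} and conjugating by P, we get:

e^{tB} =
  [exp(t), 2*t*exp(t), -2*t*exp(t)]
  [0, t*exp(t) + exp(t), -t*exp(t)]
  [0, t*exp(t), -t*exp(t) + exp(t)]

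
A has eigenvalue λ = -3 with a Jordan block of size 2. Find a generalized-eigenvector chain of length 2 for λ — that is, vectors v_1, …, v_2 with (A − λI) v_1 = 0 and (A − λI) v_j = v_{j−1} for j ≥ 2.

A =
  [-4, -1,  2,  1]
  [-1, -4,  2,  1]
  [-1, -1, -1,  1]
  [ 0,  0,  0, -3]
A Jordan chain for λ = -3 of length 2:
v_1 = (-1, -1, -1, 0)ᵀ
v_2 = (1, 0, 0, 0)ᵀ

Let N = A − (-3)·I. We want v_2 with N^2 v_2 = 0 but N^1 v_2 ≠ 0; then v_{j-1} := N · v_j for j = 2, …, 2.

Pick v_2 = (1, 0, 0, 0)ᵀ.
Then v_1 = N · v_2 = (-1, -1, -1, 0)ᵀ.

Sanity check: (A − (-3)·I) v_1 = (0, 0, 0, 0)ᵀ = 0. ✓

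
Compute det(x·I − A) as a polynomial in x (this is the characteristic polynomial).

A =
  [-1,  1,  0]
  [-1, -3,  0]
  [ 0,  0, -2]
x^3 + 6*x^2 + 12*x + 8

Expanding det(x·I − A) (e.g. by cofactor expansion or by noting that A is similar to its Jordan form J, which has the same characteristic polynomial as A) gives
  χ_A(x) = x^3 + 6*x^2 + 12*x + 8
which factors as (x + 2)^3. The eigenvalues (with algebraic multiplicities) are λ = -2 with multiplicity 3.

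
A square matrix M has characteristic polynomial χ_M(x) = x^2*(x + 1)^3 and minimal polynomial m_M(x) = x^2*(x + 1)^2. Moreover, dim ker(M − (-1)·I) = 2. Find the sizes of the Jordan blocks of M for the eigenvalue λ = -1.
Block sizes for λ = -1: [2, 1]

Step 1 — from the characteristic polynomial, algebraic multiplicity of λ = -1 is 3. From dim ker(M − (-1)·I) = 2, there are exactly 2 Jordan blocks for λ = -1.
Step 2 — from the minimal polynomial, the factor (x + 1)^2 tells us the largest block for λ = -1 has size 2.
Step 3 — with total size 3, 2 blocks, and largest block 2, the block sizes (in nonincreasing order) are [2, 1].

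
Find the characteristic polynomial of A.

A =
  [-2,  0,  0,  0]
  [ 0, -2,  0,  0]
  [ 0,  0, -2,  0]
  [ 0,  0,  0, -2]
x^4 + 8*x^3 + 24*x^2 + 32*x + 16

Expanding det(x·I − A) (e.g. by cofactor expansion or by noting that A is similar to its Jordan form J, which has the same characteristic polynomial as A) gives
  χ_A(x) = x^4 + 8*x^3 + 24*x^2 + 32*x + 16
which factors as (x + 2)^4. The eigenvalues (with algebraic multiplicities) are λ = -2 with multiplicity 4.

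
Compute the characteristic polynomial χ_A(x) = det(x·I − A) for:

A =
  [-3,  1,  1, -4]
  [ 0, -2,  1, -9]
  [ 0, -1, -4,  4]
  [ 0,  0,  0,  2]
x^4 + 7*x^3 + 9*x^2 - 27*x - 54

Expanding det(x·I − A) (e.g. by cofactor expansion or by noting that A is similar to its Jordan form J, which has the same characteristic polynomial as A) gives
  χ_A(x) = x^4 + 7*x^3 + 9*x^2 - 27*x - 54
which factors as (x - 2)*(x + 3)^3. The eigenvalues (with algebraic multiplicities) are λ = -3 with multiplicity 3, λ = 2 with multiplicity 1.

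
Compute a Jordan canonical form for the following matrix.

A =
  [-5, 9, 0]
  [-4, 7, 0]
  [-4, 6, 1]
J_2(1) ⊕ J_1(1)

The characteristic polynomial is
  det(x·I − A) = x^3 - 3*x^2 + 3*x - 1 = (x - 1)^3

Eigenvalues and multiplicities (the geometric multiplicity of λ is n − rank(A − λI), which equals the number of Jordan blocks for λ):
  λ = 1: algebraic multiplicity = 3, geometric multiplicity = 2

Determining the block sizes for each eigenvalue:
  λ = 1: 2 blocks summing to 3 forces exactly one block of size 2 and the rest size 1 → block sizes [2, 1]

Assembling the blocks gives a Jordan form
J =
  [1, 1, 0]
  [0, 1, 0]
  [0, 0, 1]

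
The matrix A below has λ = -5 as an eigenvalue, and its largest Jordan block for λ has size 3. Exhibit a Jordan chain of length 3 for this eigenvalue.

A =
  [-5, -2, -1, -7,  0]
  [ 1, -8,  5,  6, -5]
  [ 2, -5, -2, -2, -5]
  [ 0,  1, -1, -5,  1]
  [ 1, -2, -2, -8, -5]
A Jordan chain for λ = -5 of length 3:
v_1 = (-4, 2, -4, 0, -6)ᵀ
v_2 = (0, 1, 2, 0, 1)ᵀ
v_3 = (1, 0, 0, 0, 0)ᵀ

Let N = A − (-5)·I. We want v_3 with N^3 v_3 = 0 but N^2 v_3 ≠ 0; then v_{j-1} := N · v_j for j = 3, …, 2.

Pick v_3 = (1, 0, 0, 0, 0)ᵀ.
Then v_2 = N · v_3 = (0, 1, 2, 0, 1)ᵀ.
Then v_1 = N · v_2 = (-4, 2, -4, 0, -6)ᵀ.

Sanity check: (A − (-5)·I) v_1 = (0, 0, 0, 0, 0)ᵀ = 0. ✓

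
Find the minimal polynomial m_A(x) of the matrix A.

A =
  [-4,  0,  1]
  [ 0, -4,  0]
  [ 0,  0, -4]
x^2 + 8*x + 16

The characteristic polynomial is χ_A(x) = (x + 4)^3, so the eigenvalues are known. The minimal polynomial is
  m_A(x) = Π_λ (x − λ)^{k_λ}
where k_λ is the size of the *largest* Jordan block for λ (equivalently, the smallest k with (A − λI)^k v = 0 for every generalised eigenvector v of λ).

  λ = -4: largest Jordan block has size 2, contributing (x + 4)^2

So m_A(x) = (x + 4)^2 = x^2 + 8*x + 16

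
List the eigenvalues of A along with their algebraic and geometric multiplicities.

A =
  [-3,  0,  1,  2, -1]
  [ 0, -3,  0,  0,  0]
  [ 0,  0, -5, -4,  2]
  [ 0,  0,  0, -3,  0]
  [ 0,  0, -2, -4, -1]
λ = -3: alg = 5, geom = 4

Step 1 — factor the characteristic polynomial to read off the algebraic multiplicities:
  χ_A(x) = (x + 3)^5

Step 2 — compute geometric multiplicities via the rank-nullity identity g(λ) = n − rank(A − λI):
  rank(A − (-3)·I) = 1, so dim ker(A − (-3)·I) = n − 1 = 4

Summary:
  λ = -3: algebraic multiplicity = 5, geometric multiplicity = 4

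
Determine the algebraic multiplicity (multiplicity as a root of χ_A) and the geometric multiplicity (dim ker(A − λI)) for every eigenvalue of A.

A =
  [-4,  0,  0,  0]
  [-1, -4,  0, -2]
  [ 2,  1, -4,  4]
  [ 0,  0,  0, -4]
λ = -4: alg = 4, geom = 2

Step 1 — factor the characteristic polynomial to read off the algebraic multiplicities:
  χ_A(x) = (x + 4)^4

Step 2 — compute geometric multiplicities via the rank-nullity identity g(λ) = n − rank(A − λI):
  rank(A − (-4)·I) = 2, so dim ker(A − (-4)·I) = n − 2 = 2

Summary:
  λ = -4: algebraic multiplicity = 4, geometric multiplicity = 2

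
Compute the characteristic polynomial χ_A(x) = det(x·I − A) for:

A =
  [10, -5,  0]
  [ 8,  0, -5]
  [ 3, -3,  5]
x^3 - 15*x^2 + 75*x - 125

Expanding det(x·I − A) (e.g. by cofactor expansion or by noting that A is similar to its Jordan form J, which has the same characteristic polynomial as A) gives
  χ_A(x) = x^3 - 15*x^2 + 75*x - 125
which factors as (x - 5)^3. The eigenvalues (with algebraic multiplicities) are λ = 5 with multiplicity 3.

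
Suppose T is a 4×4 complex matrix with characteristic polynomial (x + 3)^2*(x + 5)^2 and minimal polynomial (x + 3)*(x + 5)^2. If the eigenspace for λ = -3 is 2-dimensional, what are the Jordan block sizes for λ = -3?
Block sizes for λ = -3: [1, 1]

Step 1 — from the characteristic polynomial, algebraic multiplicity of λ = -3 is 2. From dim ker(T − (-3)·I) = 2, there are exactly 2 Jordan blocks for λ = -3.
Step 2 — from the minimal polynomial, the factor (x + 3) tells us the largest block for λ = -3 has size 1.
Step 3 — with total size 2, 2 blocks, and largest block 1, the block sizes (in nonincreasing order) are [1, 1].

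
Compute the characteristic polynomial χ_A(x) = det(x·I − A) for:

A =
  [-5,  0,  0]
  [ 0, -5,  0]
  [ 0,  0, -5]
x^3 + 15*x^2 + 75*x + 125

Expanding det(x·I − A) (e.g. by cofactor expansion or by noting that A is similar to its Jordan form J, which has the same characteristic polynomial as A) gives
  χ_A(x) = x^3 + 15*x^2 + 75*x + 125
which factors as (x + 5)^3. The eigenvalues (with algebraic multiplicities) are λ = -5 with multiplicity 3.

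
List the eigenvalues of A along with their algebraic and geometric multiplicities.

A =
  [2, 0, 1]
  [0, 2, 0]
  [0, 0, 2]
λ = 2: alg = 3, geom = 2

Step 1 — factor the characteristic polynomial to read off the algebraic multiplicities:
  χ_A(x) = (x - 2)^3

Step 2 — compute geometric multiplicities via the rank-nullity identity g(λ) = n − rank(A − λI):
  rank(A − (2)·I) = 1, so dim ker(A − (2)·I) = n − 1 = 2

Summary:
  λ = 2: algebraic multiplicity = 3, geometric multiplicity = 2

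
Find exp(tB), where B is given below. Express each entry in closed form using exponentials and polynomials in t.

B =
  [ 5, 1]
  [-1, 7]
e^{tB} =
  [-t*exp(6*t) + exp(6*t), t*exp(6*t)]
  [-t*exp(6*t), t*exp(6*t) + exp(6*t)]

Strategy: write B = P · J · P⁻¹ where J is a Jordan canonical form, so e^{tB} = P · e^{tJ} · P⁻¹, and e^{tJ} can be computed block-by-block.

B has Jordan form
J =
  [6, 1]
  [0, 6]
(up to reordering of blocks).

Per-block formulas:
  For a 2×2 Jordan block J_2(6): exp(t · J_2(6)) = e^(6t)·(I + t·N), where N is the 2×2 nilpotent shift.

After assembling e^{tJ} and conjugating by P, we get:

e^{tB} =
  [-t*exp(6*t) + exp(6*t), t*exp(6*t)]
  [-t*exp(6*t), t*exp(6*t) + exp(6*t)]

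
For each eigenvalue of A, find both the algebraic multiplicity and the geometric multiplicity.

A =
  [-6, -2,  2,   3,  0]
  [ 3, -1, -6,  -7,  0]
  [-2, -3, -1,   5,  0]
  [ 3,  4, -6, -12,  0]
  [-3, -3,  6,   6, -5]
λ = -5: alg = 5, geom = 3

Step 1 — factor the characteristic polynomial to read off the algebraic multiplicities:
  χ_A(x) = (x + 5)^5

Step 2 — compute geometric multiplicities via the rank-nullity identity g(λ) = n − rank(A − λI):
  rank(A − (-5)·I) = 2, so dim ker(A − (-5)·I) = n − 2 = 3

Summary:
  λ = -5: algebraic multiplicity = 5, geometric multiplicity = 3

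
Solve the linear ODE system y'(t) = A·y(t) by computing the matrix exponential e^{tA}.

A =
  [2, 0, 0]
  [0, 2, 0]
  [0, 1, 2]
e^{tA} =
  [exp(2*t), 0, 0]
  [0, exp(2*t), 0]
  [0, t*exp(2*t), exp(2*t)]

Strategy: write A = P · J · P⁻¹ where J is a Jordan canonical form, so e^{tA} = P · e^{tJ} · P⁻¹, and e^{tJ} can be computed block-by-block.

A has Jordan form
J =
  [2, 1, 0]
  [0, 2, 0]
  [0, 0, 2]
(up to reordering of blocks).

Per-block formulas:
  For a 2×2 Jordan block J_2(2): exp(t · J_2(2)) = e^(2t)·(I + t·N), where N is the 2×2 nilpotent shift.
  For a 1×1 block at λ = 2: exp(t · [2]) = [e^(2t)].

After assembling e^{tJ} and conjugating by P, we get:

e^{tA} =
  [exp(2*t), 0, 0]
  [0, exp(2*t), 0]
  [0, t*exp(2*t), exp(2*t)]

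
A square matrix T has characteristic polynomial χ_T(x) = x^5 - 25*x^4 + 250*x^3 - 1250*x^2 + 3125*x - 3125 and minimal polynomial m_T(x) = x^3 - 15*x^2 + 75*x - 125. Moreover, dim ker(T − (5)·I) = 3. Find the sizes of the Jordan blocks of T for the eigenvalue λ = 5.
Block sizes for λ = 5: [3, 1, 1]

Step 1 — from the characteristic polynomial, algebraic multiplicity of λ = 5 is 5. From dim ker(T − (5)·I) = 3, there are exactly 3 Jordan blocks for λ = 5.
Step 2 — from the minimal polynomial, the factor (x − 5)^3 tells us the largest block for λ = 5 has size 3.
Step 3 — with total size 5, 3 blocks, and largest block 3, the block sizes (in nonincreasing order) are [3, 1, 1].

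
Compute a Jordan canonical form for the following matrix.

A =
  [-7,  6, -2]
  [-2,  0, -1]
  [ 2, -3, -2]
J_2(-3) ⊕ J_1(-3)

The characteristic polynomial is
  det(x·I − A) = x^3 + 9*x^2 + 27*x + 27 = (x + 3)^3

Eigenvalues and multiplicities (the geometric multiplicity of λ is n − rank(A − λI), which equals the number of Jordan blocks for λ):
  λ = -3: algebraic multiplicity = 3, geometric multiplicity = 2

Determining the block sizes for each eigenvalue:
  λ = -3: 2 blocks summing to 3 forces exactly one block of size 2 and the rest size 1 → block sizes [2, 1]

Assembling the blocks gives a Jordan form
J =
  [-3,  1,  0]
  [ 0, -3,  0]
  [ 0,  0, -3]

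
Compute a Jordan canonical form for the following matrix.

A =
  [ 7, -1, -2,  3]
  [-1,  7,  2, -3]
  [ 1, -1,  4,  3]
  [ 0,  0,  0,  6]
J_2(6) ⊕ J_1(6) ⊕ J_1(6)

The characteristic polynomial is
  det(x·I − A) = x^4 - 24*x^3 + 216*x^2 - 864*x + 1296 = (x - 6)^4

Eigenvalues and multiplicities (the geometric multiplicity of λ is n − rank(A − λI), which equals the number of Jordan blocks for λ):
  λ = 6: algebraic multiplicity = 4, geometric multiplicity = 3

Determining the block sizes for each eigenvalue:
  λ = 6: 3 blocks summing to 4 forces exactly one block of size 2 and the rest size 1 → block sizes [2, 1, 1]

Assembling the blocks gives a Jordan form
J =
  [6, 1, 0, 0]
  [0, 6, 0, 0]
  [0, 0, 6, 0]
  [0, 0, 0, 6]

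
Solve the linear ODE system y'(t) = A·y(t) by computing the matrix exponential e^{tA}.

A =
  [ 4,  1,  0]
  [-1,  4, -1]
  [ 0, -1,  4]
e^{tA} =
  [-t^2*exp(4*t)/2 + exp(4*t), t*exp(4*t), -t^2*exp(4*t)/2]
  [-t*exp(4*t), exp(4*t), -t*exp(4*t)]
  [t^2*exp(4*t)/2, -t*exp(4*t), t^2*exp(4*t)/2 + exp(4*t)]

Strategy: write A = P · J · P⁻¹ where J is a Jordan canonical form, so e^{tA} = P · e^{tJ} · P⁻¹, and e^{tJ} can be computed block-by-block.

A has Jordan form
J =
  [4, 1, 0]
  [0, 4, 1]
  [0, 0, 4]
(up to reordering of blocks).

Per-block formulas:
  For a 3×3 Jordan block J_3(4): exp(t · J_3(4)) = e^(4t)·(I + t·N + (t^2/2)·N^2), where N is the 3×3 nilpotent shift.

After assembling e^{tJ} and conjugating by P, we get:

e^{tA} =
  [-t^2*exp(4*t)/2 + exp(4*t), t*exp(4*t), -t^2*exp(4*t)/2]
  [-t*exp(4*t), exp(4*t), -t*exp(4*t)]
  [t^2*exp(4*t)/2, -t*exp(4*t), t^2*exp(4*t)/2 + exp(4*t)]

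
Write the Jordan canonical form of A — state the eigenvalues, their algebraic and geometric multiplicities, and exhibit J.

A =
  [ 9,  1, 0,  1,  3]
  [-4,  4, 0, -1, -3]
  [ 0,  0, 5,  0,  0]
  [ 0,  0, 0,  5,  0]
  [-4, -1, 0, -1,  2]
J_2(5) ⊕ J_1(5) ⊕ J_1(5) ⊕ J_1(5)

The characteristic polynomial is
  det(x·I − A) = x^5 - 25*x^4 + 250*x^3 - 1250*x^2 + 3125*x - 3125 = (x - 5)^5

Eigenvalues and multiplicities (the geometric multiplicity of λ is n − rank(A − λI), which equals the number of Jordan blocks for λ):
  λ = 5: algebraic multiplicity = 5, geometric multiplicity = 4

Determining the block sizes for each eigenvalue:
  λ = 5: 4 blocks summing to 5 forces exactly one block of size 2 and the rest size 1 → block sizes [2, 1, 1, 1]

Assembling the blocks gives a Jordan form
J =
  [5, 1, 0, 0, 0]
  [0, 5, 0, 0, 0]
  [0, 0, 5, 0, 0]
  [0, 0, 0, 5, 0]
  [0, 0, 0, 0, 5]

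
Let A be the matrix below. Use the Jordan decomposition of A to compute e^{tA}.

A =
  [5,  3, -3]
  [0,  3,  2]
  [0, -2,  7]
e^{tA} =
  [exp(5*t), 3*t*exp(5*t), -3*t*exp(5*t)]
  [0, -2*t*exp(5*t) + exp(5*t), 2*t*exp(5*t)]
  [0, -2*t*exp(5*t), 2*t*exp(5*t) + exp(5*t)]

Strategy: write A = P · J · P⁻¹ where J is a Jordan canonical form, so e^{tA} = P · e^{tJ} · P⁻¹, and e^{tJ} can be computed block-by-block.

A has Jordan form
J =
  [5, 1, 0]
  [0, 5, 0]
  [0, 0, 5]
(up to reordering of blocks).

Per-block formulas:
  For a 2×2 Jordan block J_2(5): exp(t · J_2(5)) = e^(5t)·(I + t·N), where N is the 2×2 nilpotent shift.
  For a 1×1 block at λ = 5: exp(t · [5]) = [e^(5t)].

After assembling e^{tJ} and conjugating by P, we get:

e^{tA} =
  [exp(5*t), 3*t*exp(5*t), -3*t*exp(5*t)]
  [0, -2*t*exp(5*t) + exp(5*t), 2*t*exp(5*t)]
  [0, -2*t*exp(5*t), 2*t*exp(5*t) + exp(5*t)]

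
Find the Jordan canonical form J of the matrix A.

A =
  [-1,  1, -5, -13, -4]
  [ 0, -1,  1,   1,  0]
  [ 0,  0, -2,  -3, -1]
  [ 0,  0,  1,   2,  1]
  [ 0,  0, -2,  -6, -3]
J_3(-1) ⊕ J_2(-1)

The characteristic polynomial is
  det(x·I − A) = x^5 + 5*x^4 + 10*x^3 + 10*x^2 + 5*x + 1 = (x + 1)^5

Eigenvalues and multiplicities (the geometric multiplicity of λ is n − rank(A − λI), which equals the number of Jordan blocks for λ):
  λ = -1: algebraic multiplicity = 5, geometric multiplicity = 2

Determining the block sizes for each eigenvalue:
  λ = -1: with am = 5 and gm = 2, the partition is not yet determined (e.g. several partitions of 5 into 2 parts exist). Let N = A − (-1)·I. Computing rank(N^1) = 3, rank(N^2) = 1, rank(N^3) = 0; the number of blocks of size ≥ j is rank(N^{j−1}) − rank(N^j), giving [2, 2, 1]. So we have 1 block(s) of size 3, 1 block(s) of size 2 → block sizes [3, 2]

Assembling the blocks gives a Jordan form
J =
  [-1,  1,  0,  0,  0]
  [ 0, -1,  1,  0,  0]
  [ 0,  0, -1,  0,  0]
  [ 0,  0,  0, -1,  1]
  [ 0,  0,  0,  0, -1]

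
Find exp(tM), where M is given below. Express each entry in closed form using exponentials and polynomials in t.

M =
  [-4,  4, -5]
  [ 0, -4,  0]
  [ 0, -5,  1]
e^{tM} =
  [exp(-4*t), -t*exp(-4*t) + exp(t) - exp(-4*t), -exp(t) + exp(-4*t)]
  [0, exp(-4*t), 0]
  [0, -exp(t) + exp(-4*t), exp(t)]

Strategy: write M = P · J · P⁻¹ where J is a Jordan canonical form, so e^{tM} = P · e^{tJ} · P⁻¹, and e^{tJ} can be computed block-by-block.

M has Jordan form
J =
  [-4,  1, 0]
  [ 0, -4, 0]
  [ 0,  0, 1]
(up to reordering of blocks).

Per-block formulas:
  For a 2×2 Jordan block J_2(-4): exp(t · J_2(-4)) = e^(-4t)·(I + t·N), where N is the 2×2 nilpotent shift.
  For a 1×1 block at λ = 1: exp(t · [1]) = [e^(1t)].

After assembling e^{tJ} and conjugating by P, we get:

e^{tM} =
  [exp(-4*t), -t*exp(-4*t) + exp(t) - exp(-4*t), -exp(t) + exp(-4*t)]
  [0, exp(-4*t), 0]
  [0, -exp(t) + exp(-4*t), exp(t)]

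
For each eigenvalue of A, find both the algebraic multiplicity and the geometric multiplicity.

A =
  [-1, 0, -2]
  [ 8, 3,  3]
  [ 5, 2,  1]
λ = 1: alg = 3, geom = 1

Step 1 — factor the characteristic polynomial to read off the algebraic multiplicities:
  χ_A(x) = (x - 1)^3

Step 2 — compute geometric multiplicities via the rank-nullity identity g(λ) = n − rank(A − λI):
  rank(A − (1)·I) = 2, so dim ker(A − (1)·I) = n − 2 = 1

Summary:
  λ = 1: algebraic multiplicity = 3, geometric multiplicity = 1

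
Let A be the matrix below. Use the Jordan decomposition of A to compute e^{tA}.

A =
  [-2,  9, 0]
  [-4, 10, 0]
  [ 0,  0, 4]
e^{tA} =
  [-6*t*exp(4*t) + exp(4*t), 9*t*exp(4*t), 0]
  [-4*t*exp(4*t), 6*t*exp(4*t) + exp(4*t), 0]
  [0, 0, exp(4*t)]

Strategy: write A = P · J · P⁻¹ where J is a Jordan canonical form, so e^{tA} = P · e^{tJ} · P⁻¹, and e^{tJ} can be computed block-by-block.

A has Jordan form
J =
  [4, 1, 0]
  [0, 4, 0]
  [0, 0, 4]
(up to reordering of blocks).

Per-block formulas:
  For a 2×2 Jordan block J_2(4): exp(t · J_2(4)) = e^(4t)·(I + t·N), where N is the 2×2 nilpotent shift.
  For a 1×1 block at λ = 4: exp(t · [4]) = [e^(4t)].

After assembling e^{tJ} and conjugating by P, we get:

e^{tA} =
  [-6*t*exp(4*t) + exp(4*t), 9*t*exp(4*t), 0]
  [-4*t*exp(4*t), 6*t*exp(4*t) + exp(4*t), 0]
  [0, 0, exp(4*t)]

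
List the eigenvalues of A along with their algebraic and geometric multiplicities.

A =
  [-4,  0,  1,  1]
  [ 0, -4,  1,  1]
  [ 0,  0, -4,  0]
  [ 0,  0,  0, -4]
λ = -4: alg = 4, geom = 3

Step 1 — factor the characteristic polynomial to read off the algebraic multiplicities:
  χ_A(x) = (x + 4)^4

Step 2 — compute geometric multiplicities via the rank-nullity identity g(λ) = n − rank(A − λI):
  rank(A − (-4)·I) = 1, so dim ker(A − (-4)·I) = n − 1 = 3

Summary:
  λ = -4: algebraic multiplicity = 4, geometric multiplicity = 3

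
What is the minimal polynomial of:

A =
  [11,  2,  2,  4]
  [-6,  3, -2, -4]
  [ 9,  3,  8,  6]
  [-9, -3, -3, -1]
x^2 - 11*x + 30

The characteristic polynomial is χ_A(x) = (x - 6)*(x - 5)^3, so the eigenvalues are known. The minimal polynomial is
  m_A(x) = Π_λ (x − λ)^{k_λ}
where k_λ is the size of the *largest* Jordan block for λ (equivalently, the smallest k with (A − λI)^k v = 0 for every generalised eigenvector v of λ).

  λ = 5: largest Jordan block has size 1, contributing (x − 5)
  λ = 6: largest Jordan block has size 1, contributing (x − 6)

So m_A(x) = (x - 6)*(x - 5) = x^2 - 11*x + 30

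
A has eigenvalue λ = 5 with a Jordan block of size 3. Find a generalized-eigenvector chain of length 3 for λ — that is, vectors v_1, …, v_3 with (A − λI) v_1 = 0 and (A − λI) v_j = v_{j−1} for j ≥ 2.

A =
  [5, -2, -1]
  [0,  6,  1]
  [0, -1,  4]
A Jordan chain for λ = 5 of length 3:
v_1 = (-1, 0, 0)ᵀ
v_2 = (-2, 1, -1)ᵀ
v_3 = (0, 1, 0)ᵀ

Let N = A − (5)·I. We want v_3 with N^3 v_3 = 0 but N^2 v_3 ≠ 0; then v_{j-1} := N · v_j for j = 3, …, 2.

Pick v_3 = (0, 1, 0)ᵀ.
Then v_2 = N · v_3 = (-2, 1, -1)ᵀ.
Then v_1 = N · v_2 = (-1, 0, 0)ᵀ.

Sanity check: (A − (5)·I) v_1 = (0, 0, 0)ᵀ = 0. ✓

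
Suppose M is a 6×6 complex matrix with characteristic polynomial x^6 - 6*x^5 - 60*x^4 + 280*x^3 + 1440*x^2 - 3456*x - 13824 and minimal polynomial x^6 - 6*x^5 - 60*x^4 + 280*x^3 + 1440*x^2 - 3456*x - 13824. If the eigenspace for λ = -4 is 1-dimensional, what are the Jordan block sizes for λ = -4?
Block sizes for λ = -4: [3]

Step 1 — from the characteristic polynomial, algebraic multiplicity of λ = -4 is 3. From dim ker(M − (-4)·I) = 1, there are exactly 1 Jordan blocks for λ = -4.
Step 2 — from the minimal polynomial, the factor (x + 4)^3 tells us the largest block for λ = -4 has size 3.
Step 3 — with total size 3, 1 blocks, and largest block 3, the block sizes (in nonincreasing order) are [3].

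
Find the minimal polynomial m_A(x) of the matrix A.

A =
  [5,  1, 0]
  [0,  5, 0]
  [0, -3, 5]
x^2 - 10*x + 25

The characteristic polynomial is χ_A(x) = (x - 5)^3, so the eigenvalues are known. The minimal polynomial is
  m_A(x) = Π_λ (x − λ)^{k_λ}
where k_λ is the size of the *largest* Jordan block for λ (equivalently, the smallest k with (A − λI)^k v = 0 for every generalised eigenvector v of λ).

  λ = 5: largest Jordan block has size 2, contributing (x − 5)^2

So m_A(x) = (x - 5)^2 = x^2 - 10*x + 25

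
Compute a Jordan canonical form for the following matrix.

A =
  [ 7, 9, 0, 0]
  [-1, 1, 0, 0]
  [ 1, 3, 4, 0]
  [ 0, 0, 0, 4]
J_2(4) ⊕ J_1(4) ⊕ J_1(4)

The characteristic polynomial is
  det(x·I − A) = x^4 - 16*x^3 + 96*x^2 - 256*x + 256 = (x - 4)^4

Eigenvalues and multiplicities (the geometric multiplicity of λ is n − rank(A − λI), which equals the number of Jordan blocks for λ):
  λ = 4: algebraic multiplicity = 4, geometric multiplicity = 3

Determining the block sizes for each eigenvalue:
  λ = 4: 3 blocks summing to 4 forces exactly one block of size 2 and the rest size 1 → block sizes [2, 1, 1]

Assembling the blocks gives a Jordan form
J =
  [4, 1, 0, 0]
  [0, 4, 0, 0]
  [0, 0, 4, 0]
  [0, 0, 0, 4]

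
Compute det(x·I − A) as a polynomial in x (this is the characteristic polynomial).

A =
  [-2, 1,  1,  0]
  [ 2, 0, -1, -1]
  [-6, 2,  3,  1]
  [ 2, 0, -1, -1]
x^4

Expanding det(x·I − A) (e.g. by cofactor expansion or by noting that A is similar to its Jordan form J, which has the same characteristic polynomial as A) gives
  χ_A(x) = x^4
which factors as x^4. The eigenvalues (with algebraic multiplicities) are λ = 0 with multiplicity 4.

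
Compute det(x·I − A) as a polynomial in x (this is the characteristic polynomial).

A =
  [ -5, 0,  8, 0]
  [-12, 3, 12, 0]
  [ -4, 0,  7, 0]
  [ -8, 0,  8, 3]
x^4 - 8*x^3 + 18*x^2 - 27

Expanding det(x·I − A) (e.g. by cofactor expansion or by noting that A is similar to its Jordan form J, which has the same characteristic polynomial as A) gives
  χ_A(x) = x^4 - 8*x^3 + 18*x^2 - 27
which factors as (x - 3)^3*(x + 1). The eigenvalues (with algebraic multiplicities) are λ = -1 with multiplicity 1, λ = 3 with multiplicity 3.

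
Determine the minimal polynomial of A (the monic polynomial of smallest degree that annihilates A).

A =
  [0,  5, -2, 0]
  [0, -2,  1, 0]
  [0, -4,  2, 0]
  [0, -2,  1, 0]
x^3

The characteristic polynomial is χ_A(x) = x^4, so the eigenvalues are known. The minimal polynomial is
  m_A(x) = Π_λ (x − λ)^{k_λ}
where k_λ is the size of the *largest* Jordan block for λ (equivalently, the smallest k with (A − λI)^k v = 0 for every generalised eigenvector v of λ).

  λ = 0: largest Jordan block has size 3, contributing (x − 0)^3

So m_A(x) = x^3 = x^3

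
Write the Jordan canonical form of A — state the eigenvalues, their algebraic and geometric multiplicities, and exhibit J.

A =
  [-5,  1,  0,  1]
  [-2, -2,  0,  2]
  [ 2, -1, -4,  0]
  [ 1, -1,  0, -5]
J_2(-4) ⊕ J_2(-4)

The characteristic polynomial is
  det(x·I − A) = x^4 + 16*x^3 + 96*x^2 + 256*x + 256 = (x + 4)^4

Eigenvalues and multiplicities (the geometric multiplicity of λ is n − rank(A − λI), which equals the number of Jordan blocks for λ):
  λ = -4: algebraic multiplicity = 4, geometric multiplicity = 2

Determining the block sizes for each eigenvalue:
  λ = -4: with am = 4 and gm = 2, the partition is not yet determined (e.g. several partitions of 4 into 2 parts exist). Let N = A − (-4)·I. Computing rank(N^1) = 2, rank(N^2) = 0; the number of blocks of size ≥ j is rank(N^{j−1}) − rank(N^j), giving [2, 2]. So we have 2 block(s) of size 2 → block sizes [2, 2]

Assembling the blocks gives a Jordan form
J =
  [-4,  1,  0,  0]
  [ 0, -4,  0,  0]
  [ 0,  0, -4,  1]
  [ 0,  0,  0, -4]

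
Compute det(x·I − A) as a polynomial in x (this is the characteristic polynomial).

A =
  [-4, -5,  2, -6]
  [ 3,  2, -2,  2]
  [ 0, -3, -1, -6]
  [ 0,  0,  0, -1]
x^4 + 4*x^3 + 6*x^2 + 4*x + 1

Expanding det(x·I − A) (e.g. by cofactor expansion or by noting that A is similar to its Jordan form J, which has the same characteristic polynomial as A) gives
  χ_A(x) = x^4 + 4*x^3 + 6*x^2 + 4*x + 1
which factors as (x + 1)^4. The eigenvalues (with algebraic multiplicities) are λ = -1 with multiplicity 4.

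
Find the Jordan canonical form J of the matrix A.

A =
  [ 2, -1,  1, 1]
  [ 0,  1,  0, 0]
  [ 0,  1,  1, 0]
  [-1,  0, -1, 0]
J_2(1) ⊕ J_2(1)

The characteristic polynomial is
  det(x·I − A) = x^4 - 4*x^3 + 6*x^2 - 4*x + 1 = (x - 1)^4

Eigenvalues and multiplicities (the geometric multiplicity of λ is n − rank(A − λI), which equals the number of Jordan blocks for λ):
  λ = 1: algebraic multiplicity = 4, geometric multiplicity = 2

Determining the block sizes for each eigenvalue:
  λ = 1: with am = 4 and gm = 2, the partition is not yet determined (e.g. several partitions of 4 into 2 parts exist). Let N = A − (1)·I. Computing rank(N^1) = 2, rank(N^2) = 0; the number of blocks of size ≥ j is rank(N^{j−1}) − rank(N^j), giving [2, 2]. So we have 2 block(s) of size 2 → block sizes [2, 2]

Assembling the blocks gives a Jordan form
J =
  [1, 1, 0, 0]
  [0, 1, 0, 0]
  [0, 0, 1, 1]
  [0, 0, 0, 1]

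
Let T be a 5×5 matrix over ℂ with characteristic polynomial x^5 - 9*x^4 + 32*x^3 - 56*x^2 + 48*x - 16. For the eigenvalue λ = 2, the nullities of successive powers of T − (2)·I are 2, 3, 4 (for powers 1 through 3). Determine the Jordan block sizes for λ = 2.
Block sizes for λ = 2: [3, 1]

From the dimensions of kernels of powers, the number of Jordan blocks of size at least j is d_j − d_{j−1} where d_j = dim ker(N^j) (with d_0 = 0). Computing the differences gives [2, 1, 1].
The number of blocks of size exactly k is (#blocks of size ≥ k) − (#blocks of size ≥ k + 1), so the partition is: 1 block(s) of size 1, 1 block(s) of size 3.
In nonincreasing order the block sizes are [3, 1].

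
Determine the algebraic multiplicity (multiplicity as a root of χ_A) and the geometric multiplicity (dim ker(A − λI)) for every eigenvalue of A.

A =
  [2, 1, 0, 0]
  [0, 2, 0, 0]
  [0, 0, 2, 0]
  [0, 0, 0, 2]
λ = 2: alg = 4, geom = 3

Step 1 — factor the characteristic polynomial to read off the algebraic multiplicities:
  χ_A(x) = (x - 2)^4

Step 2 — compute geometric multiplicities via the rank-nullity identity g(λ) = n − rank(A − λI):
  rank(A − (2)·I) = 1, so dim ker(A − (2)·I) = n − 1 = 3

Summary:
  λ = 2: algebraic multiplicity = 4, geometric multiplicity = 3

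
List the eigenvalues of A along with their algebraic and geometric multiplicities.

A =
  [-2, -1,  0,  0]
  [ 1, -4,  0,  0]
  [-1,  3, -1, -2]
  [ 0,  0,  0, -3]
λ = -3: alg = 3, geom = 2; λ = -1: alg = 1, geom = 1

Step 1 — factor the characteristic polynomial to read off the algebraic multiplicities:
  χ_A(x) = (x + 1)*(x + 3)^3

Step 2 — compute geometric multiplicities via the rank-nullity identity g(λ) = n − rank(A − λI):
  rank(A − (-3)·I) = 2, so dim ker(A − (-3)·I) = n − 2 = 2
  rank(A − (-1)·I) = 3, so dim ker(A − (-1)·I) = n − 3 = 1

Summary:
  λ = -3: algebraic multiplicity = 3, geometric multiplicity = 2
  λ = -1: algebraic multiplicity = 1, geometric multiplicity = 1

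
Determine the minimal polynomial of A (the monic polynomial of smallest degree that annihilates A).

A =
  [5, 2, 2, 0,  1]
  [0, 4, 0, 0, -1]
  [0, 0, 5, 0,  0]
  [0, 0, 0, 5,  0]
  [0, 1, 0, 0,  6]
x^3 - 15*x^2 + 75*x - 125

The characteristic polynomial is χ_A(x) = (x - 5)^5, so the eigenvalues are known. The minimal polynomial is
  m_A(x) = Π_λ (x − λ)^{k_λ}
where k_λ is the size of the *largest* Jordan block for λ (equivalently, the smallest k with (A − λI)^k v = 0 for every generalised eigenvector v of λ).

  λ = 5: largest Jordan block has size 3, contributing (x − 5)^3

So m_A(x) = (x - 5)^3 = x^3 - 15*x^2 + 75*x - 125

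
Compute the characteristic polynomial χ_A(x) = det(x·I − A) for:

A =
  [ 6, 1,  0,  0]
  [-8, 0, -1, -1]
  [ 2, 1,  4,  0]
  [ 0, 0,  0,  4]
x^4 - 14*x^3 + 73*x^2 - 168*x + 144

Expanding det(x·I − A) (e.g. by cofactor expansion or by noting that A is similar to its Jordan form J, which has the same characteristic polynomial as A) gives
  χ_A(x) = x^4 - 14*x^3 + 73*x^2 - 168*x + 144
which factors as (x - 4)^2*(x - 3)^2. The eigenvalues (with algebraic multiplicities) are λ = 3 with multiplicity 2, λ = 4 with multiplicity 2.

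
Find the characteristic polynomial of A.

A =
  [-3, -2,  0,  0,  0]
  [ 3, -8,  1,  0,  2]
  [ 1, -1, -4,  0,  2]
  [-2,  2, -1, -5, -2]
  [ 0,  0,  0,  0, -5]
x^5 + 25*x^4 + 250*x^3 + 1250*x^2 + 3125*x + 3125

Expanding det(x·I − A) (e.g. by cofactor expansion or by noting that A is similar to its Jordan form J, which has the same characteristic polynomial as A) gives
  χ_A(x) = x^5 + 25*x^4 + 250*x^3 + 1250*x^2 + 3125*x + 3125
which factors as (x + 5)^5. The eigenvalues (with algebraic multiplicities) are λ = -5 with multiplicity 5.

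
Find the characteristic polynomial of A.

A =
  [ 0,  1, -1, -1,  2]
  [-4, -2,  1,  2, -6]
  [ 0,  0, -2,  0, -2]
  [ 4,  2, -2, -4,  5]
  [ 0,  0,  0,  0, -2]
x^5 + 10*x^4 + 40*x^3 + 80*x^2 + 80*x + 32

Expanding det(x·I − A) (e.g. by cofactor expansion or by noting that A is similar to its Jordan form J, which has the same characteristic polynomial as A) gives
  χ_A(x) = x^5 + 10*x^4 + 40*x^3 + 80*x^2 + 80*x + 32
which factors as (x + 2)^5. The eigenvalues (with algebraic multiplicities) are λ = -2 with multiplicity 5.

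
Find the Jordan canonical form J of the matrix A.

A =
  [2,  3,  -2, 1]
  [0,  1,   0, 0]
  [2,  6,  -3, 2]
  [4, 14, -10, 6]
J_1(1) ⊕ J_1(1) ⊕ J_2(2)

The characteristic polynomial is
  det(x·I − A) = x^4 - 6*x^3 + 13*x^2 - 12*x + 4 = (x - 2)^2*(x - 1)^2

Eigenvalues and multiplicities (the geometric multiplicity of λ is n − rank(A − λI), which equals the number of Jordan blocks for λ):
  λ = 1: algebraic multiplicity = 2, geometric multiplicity = 2
  λ = 2: algebraic multiplicity = 2, geometric multiplicity = 1

Determining the block sizes for each eigenvalue:
  λ = 1: gm = am = 2, so every block has size 1 → block sizes [1, 1]
  λ = 2: one block (gm = 1), so the single block has size am = 2 → block sizes [2]

Assembling the blocks gives a Jordan form
J =
  [1, 0, 0, 0]
  [0, 1, 0, 0]
  [0, 0, 2, 1]
  [0, 0, 0, 2]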